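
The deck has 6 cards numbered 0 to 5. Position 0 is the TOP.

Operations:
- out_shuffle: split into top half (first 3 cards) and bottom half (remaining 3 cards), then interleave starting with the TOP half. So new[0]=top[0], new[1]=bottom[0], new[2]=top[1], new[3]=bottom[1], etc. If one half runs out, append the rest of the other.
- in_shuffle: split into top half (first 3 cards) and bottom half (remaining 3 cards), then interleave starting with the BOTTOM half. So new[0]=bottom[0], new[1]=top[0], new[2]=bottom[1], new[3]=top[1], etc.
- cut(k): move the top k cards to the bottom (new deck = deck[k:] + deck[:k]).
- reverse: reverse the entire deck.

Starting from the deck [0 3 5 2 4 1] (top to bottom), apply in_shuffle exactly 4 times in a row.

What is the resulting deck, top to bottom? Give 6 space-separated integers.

After op 1 (in_shuffle): [2 0 4 3 1 5]
After op 2 (in_shuffle): [3 2 1 0 5 4]
After op 3 (in_shuffle): [0 3 5 2 4 1]
After op 4 (in_shuffle): [2 0 4 3 1 5]

Answer: 2 0 4 3 1 5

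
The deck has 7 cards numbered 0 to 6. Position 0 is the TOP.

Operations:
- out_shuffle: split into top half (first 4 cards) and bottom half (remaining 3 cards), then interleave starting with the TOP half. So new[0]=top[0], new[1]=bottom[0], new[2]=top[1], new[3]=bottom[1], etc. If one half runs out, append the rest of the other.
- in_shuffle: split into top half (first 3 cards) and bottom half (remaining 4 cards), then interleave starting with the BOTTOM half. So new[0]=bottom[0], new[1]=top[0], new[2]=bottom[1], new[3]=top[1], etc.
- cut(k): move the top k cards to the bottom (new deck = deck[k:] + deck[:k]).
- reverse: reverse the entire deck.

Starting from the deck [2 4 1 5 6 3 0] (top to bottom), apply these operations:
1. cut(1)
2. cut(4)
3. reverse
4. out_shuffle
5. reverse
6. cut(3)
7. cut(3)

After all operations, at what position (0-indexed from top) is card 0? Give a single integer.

After op 1 (cut(1)): [4 1 5 6 3 0 2]
After op 2 (cut(4)): [3 0 2 4 1 5 6]
After op 3 (reverse): [6 5 1 4 2 0 3]
After op 4 (out_shuffle): [6 2 5 0 1 3 4]
After op 5 (reverse): [4 3 1 0 5 2 6]
After op 6 (cut(3)): [0 5 2 6 4 3 1]
After op 7 (cut(3)): [6 4 3 1 0 5 2]
Card 0 is at position 4.

Answer: 4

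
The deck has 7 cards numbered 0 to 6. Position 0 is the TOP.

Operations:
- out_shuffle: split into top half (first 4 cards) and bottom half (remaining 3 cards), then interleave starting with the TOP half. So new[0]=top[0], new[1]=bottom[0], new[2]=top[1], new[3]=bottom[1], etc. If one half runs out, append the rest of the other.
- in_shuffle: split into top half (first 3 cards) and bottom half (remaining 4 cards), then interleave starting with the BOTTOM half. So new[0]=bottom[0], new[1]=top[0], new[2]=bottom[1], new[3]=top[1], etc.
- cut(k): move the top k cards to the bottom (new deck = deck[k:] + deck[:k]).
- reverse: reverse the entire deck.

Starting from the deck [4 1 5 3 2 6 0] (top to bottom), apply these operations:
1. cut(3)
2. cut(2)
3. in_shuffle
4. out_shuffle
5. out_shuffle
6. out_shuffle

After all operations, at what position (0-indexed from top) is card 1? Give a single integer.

After op 1 (cut(3)): [3 2 6 0 4 1 5]
After op 2 (cut(2)): [6 0 4 1 5 3 2]
After op 3 (in_shuffle): [1 6 5 0 3 4 2]
After op 4 (out_shuffle): [1 3 6 4 5 2 0]
After op 5 (out_shuffle): [1 5 3 2 6 0 4]
After op 6 (out_shuffle): [1 6 5 0 3 4 2]
Card 1 is at position 0.

Answer: 0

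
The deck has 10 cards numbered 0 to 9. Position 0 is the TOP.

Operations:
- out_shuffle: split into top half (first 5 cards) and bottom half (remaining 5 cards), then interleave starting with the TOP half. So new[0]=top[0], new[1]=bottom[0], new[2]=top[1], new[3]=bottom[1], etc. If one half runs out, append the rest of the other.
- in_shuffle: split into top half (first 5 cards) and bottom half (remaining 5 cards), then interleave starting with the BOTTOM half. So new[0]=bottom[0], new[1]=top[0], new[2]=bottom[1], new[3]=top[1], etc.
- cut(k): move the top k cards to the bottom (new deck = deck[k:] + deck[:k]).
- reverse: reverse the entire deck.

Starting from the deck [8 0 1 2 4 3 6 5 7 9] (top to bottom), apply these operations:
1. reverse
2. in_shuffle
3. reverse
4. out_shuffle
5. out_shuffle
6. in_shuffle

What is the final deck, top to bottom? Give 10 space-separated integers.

After op 1 (reverse): [9 7 5 6 3 4 2 1 0 8]
After op 2 (in_shuffle): [4 9 2 7 1 5 0 6 8 3]
After op 3 (reverse): [3 8 6 0 5 1 7 2 9 4]
After op 4 (out_shuffle): [3 1 8 7 6 2 0 9 5 4]
After op 5 (out_shuffle): [3 2 1 0 8 9 7 5 6 4]
After op 6 (in_shuffle): [9 3 7 2 5 1 6 0 4 8]

Answer: 9 3 7 2 5 1 6 0 4 8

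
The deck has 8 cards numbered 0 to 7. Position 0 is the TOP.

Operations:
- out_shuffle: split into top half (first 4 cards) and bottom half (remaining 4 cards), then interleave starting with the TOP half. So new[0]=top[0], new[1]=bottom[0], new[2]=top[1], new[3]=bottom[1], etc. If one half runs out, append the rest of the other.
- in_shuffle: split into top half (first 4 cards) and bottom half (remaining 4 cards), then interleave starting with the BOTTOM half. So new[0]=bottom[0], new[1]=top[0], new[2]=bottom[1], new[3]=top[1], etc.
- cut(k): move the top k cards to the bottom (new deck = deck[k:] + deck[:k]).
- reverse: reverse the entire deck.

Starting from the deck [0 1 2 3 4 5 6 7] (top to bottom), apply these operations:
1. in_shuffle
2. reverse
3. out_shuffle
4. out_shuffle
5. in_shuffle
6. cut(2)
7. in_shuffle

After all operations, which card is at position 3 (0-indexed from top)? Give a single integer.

Answer: 2

Derivation:
After op 1 (in_shuffle): [4 0 5 1 6 2 7 3]
After op 2 (reverse): [3 7 2 6 1 5 0 4]
After op 3 (out_shuffle): [3 1 7 5 2 0 6 4]
After op 4 (out_shuffle): [3 2 1 0 7 6 5 4]
After op 5 (in_shuffle): [7 3 6 2 5 1 4 0]
After op 6 (cut(2)): [6 2 5 1 4 0 7 3]
After op 7 (in_shuffle): [4 6 0 2 7 5 3 1]
Position 3: card 2.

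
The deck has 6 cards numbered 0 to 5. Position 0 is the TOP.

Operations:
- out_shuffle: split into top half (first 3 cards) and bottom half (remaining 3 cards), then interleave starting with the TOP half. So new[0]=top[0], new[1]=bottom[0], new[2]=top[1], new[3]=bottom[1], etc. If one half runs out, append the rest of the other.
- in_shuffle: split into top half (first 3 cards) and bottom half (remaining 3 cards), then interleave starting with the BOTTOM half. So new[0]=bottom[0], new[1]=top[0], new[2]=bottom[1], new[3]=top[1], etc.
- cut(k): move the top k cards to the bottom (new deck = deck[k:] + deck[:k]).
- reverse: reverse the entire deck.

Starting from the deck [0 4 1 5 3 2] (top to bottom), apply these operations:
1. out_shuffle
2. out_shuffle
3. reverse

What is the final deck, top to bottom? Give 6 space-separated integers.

After op 1 (out_shuffle): [0 5 4 3 1 2]
After op 2 (out_shuffle): [0 3 5 1 4 2]
After op 3 (reverse): [2 4 1 5 3 0]

Answer: 2 4 1 5 3 0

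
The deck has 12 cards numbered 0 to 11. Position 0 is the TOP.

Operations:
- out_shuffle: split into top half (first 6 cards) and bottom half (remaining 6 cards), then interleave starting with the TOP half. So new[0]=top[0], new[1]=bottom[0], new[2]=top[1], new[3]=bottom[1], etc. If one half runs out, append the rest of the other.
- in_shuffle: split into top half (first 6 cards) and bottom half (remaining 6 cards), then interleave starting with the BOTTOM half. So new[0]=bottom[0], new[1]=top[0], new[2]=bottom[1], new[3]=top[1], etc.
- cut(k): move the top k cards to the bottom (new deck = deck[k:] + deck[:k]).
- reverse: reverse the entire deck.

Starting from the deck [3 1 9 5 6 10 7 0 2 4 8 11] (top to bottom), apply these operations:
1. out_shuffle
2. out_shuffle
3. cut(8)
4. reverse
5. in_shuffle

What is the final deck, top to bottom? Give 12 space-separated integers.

Answer: 5 8 3 0 11 6 2 1 10 4 9 7

Derivation:
After op 1 (out_shuffle): [3 7 1 0 9 2 5 4 6 8 10 11]
After op 2 (out_shuffle): [3 5 7 4 1 6 0 8 9 10 2 11]
After op 3 (cut(8)): [9 10 2 11 3 5 7 4 1 6 0 8]
After op 4 (reverse): [8 0 6 1 4 7 5 3 11 2 10 9]
After op 5 (in_shuffle): [5 8 3 0 11 6 2 1 10 4 9 7]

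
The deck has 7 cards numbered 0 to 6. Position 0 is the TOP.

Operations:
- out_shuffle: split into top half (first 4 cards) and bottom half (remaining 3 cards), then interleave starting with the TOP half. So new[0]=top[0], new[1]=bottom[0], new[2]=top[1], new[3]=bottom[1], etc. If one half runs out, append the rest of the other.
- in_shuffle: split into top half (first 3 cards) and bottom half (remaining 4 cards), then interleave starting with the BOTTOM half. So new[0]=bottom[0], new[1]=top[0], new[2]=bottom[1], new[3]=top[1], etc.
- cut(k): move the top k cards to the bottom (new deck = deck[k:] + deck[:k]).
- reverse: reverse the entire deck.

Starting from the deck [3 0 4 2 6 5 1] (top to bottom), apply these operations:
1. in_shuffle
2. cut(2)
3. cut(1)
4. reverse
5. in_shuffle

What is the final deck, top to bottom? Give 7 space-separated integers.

After op 1 (in_shuffle): [2 3 6 0 5 4 1]
After op 2 (cut(2)): [6 0 5 4 1 2 3]
After op 3 (cut(1)): [0 5 4 1 2 3 6]
After op 4 (reverse): [6 3 2 1 4 5 0]
After op 5 (in_shuffle): [1 6 4 3 5 2 0]

Answer: 1 6 4 3 5 2 0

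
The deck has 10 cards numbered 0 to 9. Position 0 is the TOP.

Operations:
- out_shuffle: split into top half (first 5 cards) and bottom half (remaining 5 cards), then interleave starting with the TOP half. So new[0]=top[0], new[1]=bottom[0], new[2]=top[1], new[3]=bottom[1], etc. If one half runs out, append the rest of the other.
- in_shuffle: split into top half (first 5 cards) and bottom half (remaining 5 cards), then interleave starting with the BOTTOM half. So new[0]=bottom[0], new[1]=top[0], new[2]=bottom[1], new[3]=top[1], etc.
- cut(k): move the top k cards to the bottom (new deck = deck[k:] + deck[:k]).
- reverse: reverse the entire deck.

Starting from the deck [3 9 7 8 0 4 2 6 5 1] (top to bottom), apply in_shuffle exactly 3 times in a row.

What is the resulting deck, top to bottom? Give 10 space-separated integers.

Answer: 2 7 1 4 9 5 0 3 6 8

Derivation:
After op 1 (in_shuffle): [4 3 2 9 6 7 5 8 1 0]
After op 2 (in_shuffle): [7 4 5 3 8 2 1 9 0 6]
After op 3 (in_shuffle): [2 7 1 4 9 5 0 3 6 8]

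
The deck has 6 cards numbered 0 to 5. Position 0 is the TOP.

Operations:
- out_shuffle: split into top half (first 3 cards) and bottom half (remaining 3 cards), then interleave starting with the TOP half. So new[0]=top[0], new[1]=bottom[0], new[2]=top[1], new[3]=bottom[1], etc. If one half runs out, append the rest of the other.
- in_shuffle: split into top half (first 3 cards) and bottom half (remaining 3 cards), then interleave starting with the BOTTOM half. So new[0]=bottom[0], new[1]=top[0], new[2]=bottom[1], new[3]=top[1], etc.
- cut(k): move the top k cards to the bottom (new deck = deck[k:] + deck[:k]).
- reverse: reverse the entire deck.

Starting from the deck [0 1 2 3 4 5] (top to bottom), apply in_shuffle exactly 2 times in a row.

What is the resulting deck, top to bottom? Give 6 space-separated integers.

Answer: 1 3 5 0 2 4

Derivation:
After op 1 (in_shuffle): [3 0 4 1 5 2]
After op 2 (in_shuffle): [1 3 5 0 2 4]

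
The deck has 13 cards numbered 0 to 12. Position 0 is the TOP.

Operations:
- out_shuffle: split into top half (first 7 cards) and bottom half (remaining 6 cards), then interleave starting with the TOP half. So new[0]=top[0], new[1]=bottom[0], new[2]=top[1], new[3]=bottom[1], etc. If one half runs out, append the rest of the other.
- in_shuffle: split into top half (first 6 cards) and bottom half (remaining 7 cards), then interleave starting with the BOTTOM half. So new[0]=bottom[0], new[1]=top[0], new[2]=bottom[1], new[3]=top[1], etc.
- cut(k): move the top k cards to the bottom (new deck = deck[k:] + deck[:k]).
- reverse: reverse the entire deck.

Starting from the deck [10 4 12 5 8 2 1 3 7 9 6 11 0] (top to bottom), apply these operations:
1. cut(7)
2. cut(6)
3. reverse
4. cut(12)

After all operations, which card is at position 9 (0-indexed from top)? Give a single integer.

Answer: 8

Derivation:
After op 1 (cut(7)): [3 7 9 6 11 0 10 4 12 5 8 2 1]
After op 2 (cut(6)): [10 4 12 5 8 2 1 3 7 9 6 11 0]
After op 3 (reverse): [0 11 6 9 7 3 1 2 8 5 12 4 10]
After op 4 (cut(12)): [10 0 11 6 9 7 3 1 2 8 5 12 4]
Position 9: card 8.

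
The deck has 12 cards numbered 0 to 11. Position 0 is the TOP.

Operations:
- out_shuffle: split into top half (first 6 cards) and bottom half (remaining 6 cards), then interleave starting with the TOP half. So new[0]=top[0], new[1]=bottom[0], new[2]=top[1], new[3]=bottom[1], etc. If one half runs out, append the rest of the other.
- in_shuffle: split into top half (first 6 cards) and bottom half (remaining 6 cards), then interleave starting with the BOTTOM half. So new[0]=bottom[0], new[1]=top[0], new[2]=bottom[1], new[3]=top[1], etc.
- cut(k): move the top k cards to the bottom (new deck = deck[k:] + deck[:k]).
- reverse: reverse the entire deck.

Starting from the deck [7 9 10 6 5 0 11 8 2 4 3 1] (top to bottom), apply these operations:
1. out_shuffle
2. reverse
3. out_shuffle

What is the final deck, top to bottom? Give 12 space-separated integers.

After op 1 (out_shuffle): [7 11 9 8 10 2 6 4 5 3 0 1]
After op 2 (reverse): [1 0 3 5 4 6 2 10 8 9 11 7]
After op 3 (out_shuffle): [1 2 0 10 3 8 5 9 4 11 6 7]

Answer: 1 2 0 10 3 8 5 9 4 11 6 7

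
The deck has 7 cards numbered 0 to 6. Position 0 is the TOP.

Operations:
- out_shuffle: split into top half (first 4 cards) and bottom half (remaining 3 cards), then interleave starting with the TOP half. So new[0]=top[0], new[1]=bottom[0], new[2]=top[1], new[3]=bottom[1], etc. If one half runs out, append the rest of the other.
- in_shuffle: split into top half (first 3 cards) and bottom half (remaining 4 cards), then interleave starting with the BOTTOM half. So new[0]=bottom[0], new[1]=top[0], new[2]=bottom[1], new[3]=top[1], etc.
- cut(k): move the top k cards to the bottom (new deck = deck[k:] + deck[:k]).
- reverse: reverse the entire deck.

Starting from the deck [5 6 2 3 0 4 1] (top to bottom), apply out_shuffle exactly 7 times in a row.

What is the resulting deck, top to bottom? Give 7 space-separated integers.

Answer: 5 0 6 4 2 1 3

Derivation:
After op 1 (out_shuffle): [5 0 6 4 2 1 3]
After op 2 (out_shuffle): [5 2 0 1 6 3 4]
After op 3 (out_shuffle): [5 6 2 3 0 4 1]
After op 4 (out_shuffle): [5 0 6 4 2 1 3]
After op 5 (out_shuffle): [5 2 0 1 6 3 4]
After op 6 (out_shuffle): [5 6 2 3 0 4 1]
After op 7 (out_shuffle): [5 0 6 4 2 1 3]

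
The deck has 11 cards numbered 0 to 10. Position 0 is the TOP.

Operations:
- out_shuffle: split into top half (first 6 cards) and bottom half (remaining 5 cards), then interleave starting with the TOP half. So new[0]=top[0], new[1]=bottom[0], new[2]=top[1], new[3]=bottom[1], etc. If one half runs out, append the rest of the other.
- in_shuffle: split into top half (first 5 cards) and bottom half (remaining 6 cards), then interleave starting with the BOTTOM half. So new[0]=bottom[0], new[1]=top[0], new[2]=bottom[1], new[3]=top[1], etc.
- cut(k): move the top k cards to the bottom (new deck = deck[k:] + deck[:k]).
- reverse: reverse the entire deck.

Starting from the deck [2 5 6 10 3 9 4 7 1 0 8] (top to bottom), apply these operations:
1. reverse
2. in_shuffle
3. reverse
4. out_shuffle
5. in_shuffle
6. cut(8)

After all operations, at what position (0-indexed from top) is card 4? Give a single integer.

Answer: 8

Derivation:
After op 1 (reverse): [8 0 1 7 4 9 3 10 6 5 2]
After op 2 (in_shuffle): [9 8 3 0 10 1 6 7 5 4 2]
After op 3 (reverse): [2 4 5 7 6 1 10 0 3 8 9]
After op 4 (out_shuffle): [2 10 4 0 5 3 7 8 6 9 1]
After op 5 (in_shuffle): [3 2 7 10 8 4 6 0 9 5 1]
After op 6 (cut(8)): [9 5 1 3 2 7 10 8 4 6 0]
Card 4 is at position 8.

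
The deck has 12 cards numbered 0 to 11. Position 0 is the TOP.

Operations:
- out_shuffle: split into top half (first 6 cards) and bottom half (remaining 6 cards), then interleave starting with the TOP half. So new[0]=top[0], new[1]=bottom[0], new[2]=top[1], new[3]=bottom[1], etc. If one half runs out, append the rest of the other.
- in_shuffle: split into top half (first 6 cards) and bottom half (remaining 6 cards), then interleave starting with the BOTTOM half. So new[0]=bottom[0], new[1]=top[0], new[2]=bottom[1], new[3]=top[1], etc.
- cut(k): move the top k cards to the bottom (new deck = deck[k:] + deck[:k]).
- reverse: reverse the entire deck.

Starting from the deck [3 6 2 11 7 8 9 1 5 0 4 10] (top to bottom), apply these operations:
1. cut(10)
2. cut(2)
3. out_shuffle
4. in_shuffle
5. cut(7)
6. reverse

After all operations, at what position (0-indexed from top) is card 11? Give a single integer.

After op 1 (cut(10)): [4 10 3 6 2 11 7 8 9 1 5 0]
After op 2 (cut(2)): [3 6 2 11 7 8 9 1 5 0 4 10]
After op 3 (out_shuffle): [3 9 6 1 2 5 11 0 7 4 8 10]
After op 4 (in_shuffle): [11 3 0 9 7 6 4 1 8 2 10 5]
After op 5 (cut(7)): [1 8 2 10 5 11 3 0 9 7 6 4]
After op 6 (reverse): [4 6 7 9 0 3 11 5 10 2 8 1]
Card 11 is at position 6.

Answer: 6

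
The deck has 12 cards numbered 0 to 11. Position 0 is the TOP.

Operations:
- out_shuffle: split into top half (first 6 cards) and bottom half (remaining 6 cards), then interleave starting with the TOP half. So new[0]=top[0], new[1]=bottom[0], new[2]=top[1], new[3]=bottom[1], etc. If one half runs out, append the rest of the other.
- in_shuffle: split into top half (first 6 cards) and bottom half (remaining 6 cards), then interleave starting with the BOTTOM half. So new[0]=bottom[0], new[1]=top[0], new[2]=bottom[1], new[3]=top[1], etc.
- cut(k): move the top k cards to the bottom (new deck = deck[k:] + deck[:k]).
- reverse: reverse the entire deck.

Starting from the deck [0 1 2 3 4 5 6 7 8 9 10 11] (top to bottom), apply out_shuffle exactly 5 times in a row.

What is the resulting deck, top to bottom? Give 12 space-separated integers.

Answer: 0 10 9 8 7 6 5 4 3 2 1 11

Derivation:
After op 1 (out_shuffle): [0 6 1 7 2 8 3 9 4 10 5 11]
After op 2 (out_shuffle): [0 3 6 9 1 4 7 10 2 5 8 11]
After op 3 (out_shuffle): [0 7 3 10 6 2 9 5 1 8 4 11]
After op 4 (out_shuffle): [0 9 7 5 3 1 10 8 6 4 2 11]
After op 5 (out_shuffle): [0 10 9 8 7 6 5 4 3 2 1 11]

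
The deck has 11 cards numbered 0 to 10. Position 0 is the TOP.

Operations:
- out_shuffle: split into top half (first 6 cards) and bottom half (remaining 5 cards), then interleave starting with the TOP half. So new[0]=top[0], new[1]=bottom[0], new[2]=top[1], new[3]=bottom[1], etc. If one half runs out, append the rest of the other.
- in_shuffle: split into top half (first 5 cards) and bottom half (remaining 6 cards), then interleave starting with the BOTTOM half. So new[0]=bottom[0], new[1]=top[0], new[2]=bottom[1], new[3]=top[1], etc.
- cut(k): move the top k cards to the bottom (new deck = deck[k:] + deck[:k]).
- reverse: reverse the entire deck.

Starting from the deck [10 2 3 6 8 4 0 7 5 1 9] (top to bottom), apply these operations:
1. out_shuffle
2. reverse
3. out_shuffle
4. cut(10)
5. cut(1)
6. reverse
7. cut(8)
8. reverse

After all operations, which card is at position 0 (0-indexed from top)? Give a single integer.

After op 1 (out_shuffle): [10 0 2 7 3 5 6 1 8 9 4]
After op 2 (reverse): [4 9 8 1 6 5 3 7 2 0 10]
After op 3 (out_shuffle): [4 3 9 7 8 2 1 0 6 10 5]
After op 4 (cut(10)): [5 4 3 9 7 8 2 1 0 6 10]
After op 5 (cut(1)): [4 3 9 7 8 2 1 0 6 10 5]
After op 6 (reverse): [5 10 6 0 1 2 8 7 9 3 4]
After op 7 (cut(8)): [9 3 4 5 10 6 0 1 2 8 7]
After op 8 (reverse): [7 8 2 1 0 6 10 5 4 3 9]
Position 0: card 7.

Answer: 7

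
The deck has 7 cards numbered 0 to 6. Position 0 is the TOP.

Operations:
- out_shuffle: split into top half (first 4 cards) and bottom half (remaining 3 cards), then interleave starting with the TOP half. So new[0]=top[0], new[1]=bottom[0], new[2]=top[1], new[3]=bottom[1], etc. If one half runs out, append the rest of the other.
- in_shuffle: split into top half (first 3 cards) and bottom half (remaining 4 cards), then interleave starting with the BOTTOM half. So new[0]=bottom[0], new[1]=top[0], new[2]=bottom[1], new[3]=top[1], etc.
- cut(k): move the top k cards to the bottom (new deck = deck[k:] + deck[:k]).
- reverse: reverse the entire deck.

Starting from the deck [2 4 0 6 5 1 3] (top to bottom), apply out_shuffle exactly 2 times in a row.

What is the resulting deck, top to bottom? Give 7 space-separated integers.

After op 1 (out_shuffle): [2 5 4 1 0 3 6]
After op 2 (out_shuffle): [2 0 5 3 4 6 1]

Answer: 2 0 5 3 4 6 1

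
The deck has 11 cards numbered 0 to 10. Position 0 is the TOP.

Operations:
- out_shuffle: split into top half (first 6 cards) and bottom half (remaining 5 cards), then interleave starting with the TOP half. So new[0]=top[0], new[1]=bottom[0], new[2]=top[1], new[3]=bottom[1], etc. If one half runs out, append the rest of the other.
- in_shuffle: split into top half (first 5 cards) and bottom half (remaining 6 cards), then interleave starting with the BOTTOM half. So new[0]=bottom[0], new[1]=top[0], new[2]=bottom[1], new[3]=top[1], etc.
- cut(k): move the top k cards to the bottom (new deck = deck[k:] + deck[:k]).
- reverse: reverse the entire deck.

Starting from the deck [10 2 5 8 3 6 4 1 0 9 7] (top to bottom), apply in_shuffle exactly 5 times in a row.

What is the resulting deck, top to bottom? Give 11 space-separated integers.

Answer: 9 0 1 4 6 3 8 5 2 10 7

Derivation:
After op 1 (in_shuffle): [6 10 4 2 1 5 0 8 9 3 7]
After op 2 (in_shuffle): [5 6 0 10 8 4 9 2 3 1 7]
After op 3 (in_shuffle): [4 5 9 6 2 0 3 10 1 8 7]
After op 4 (in_shuffle): [0 4 3 5 10 9 1 6 8 2 7]
After op 5 (in_shuffle): [9 0 1 4 6 3 8 5 2 10 7]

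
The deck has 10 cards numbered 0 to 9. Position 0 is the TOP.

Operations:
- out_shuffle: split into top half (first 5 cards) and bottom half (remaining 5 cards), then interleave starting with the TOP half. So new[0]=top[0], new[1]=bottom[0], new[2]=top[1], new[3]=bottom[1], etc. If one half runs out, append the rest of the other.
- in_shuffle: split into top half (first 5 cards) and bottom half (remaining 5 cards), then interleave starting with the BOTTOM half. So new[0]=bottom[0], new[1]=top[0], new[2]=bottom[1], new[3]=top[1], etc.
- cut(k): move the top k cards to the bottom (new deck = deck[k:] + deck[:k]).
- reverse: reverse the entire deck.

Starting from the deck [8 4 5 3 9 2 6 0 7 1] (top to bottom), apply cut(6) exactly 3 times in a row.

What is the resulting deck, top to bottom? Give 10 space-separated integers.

After op 1 (cut(6)): [6 0 7 1 8 4 5 3 9 2]
After op 2 (cut(6)): [5 3 9 2 6 0 7 1 8 4]
After op 3 (cut(6)): [7 1 8 4 5 3 9 2 6 0]

Answer: 7 1 8 4 5 3 9 2 6 0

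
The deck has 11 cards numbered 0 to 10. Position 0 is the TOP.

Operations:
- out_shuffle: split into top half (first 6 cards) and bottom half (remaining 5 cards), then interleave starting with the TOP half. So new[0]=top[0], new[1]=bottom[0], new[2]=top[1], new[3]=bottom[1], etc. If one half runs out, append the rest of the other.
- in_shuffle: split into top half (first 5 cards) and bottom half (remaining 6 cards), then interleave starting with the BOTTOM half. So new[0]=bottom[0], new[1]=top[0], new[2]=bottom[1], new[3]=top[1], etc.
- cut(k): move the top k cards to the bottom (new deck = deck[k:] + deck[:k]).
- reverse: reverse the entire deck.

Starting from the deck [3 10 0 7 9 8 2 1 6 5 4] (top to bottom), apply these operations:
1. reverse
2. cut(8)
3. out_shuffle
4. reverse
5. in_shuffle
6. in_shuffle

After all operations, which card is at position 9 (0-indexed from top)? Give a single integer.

After op 1 (reverse): [4 5 6 1 2 8 9 7 0 10 3]
After op 2 (cut(8)): [0 10 3 4 5 6 1 2 8 9 7]
After op 3 (out_shuffle): [0 1 10 2 3 8 4 9 5 7 6]
After op 4 (reverse): [6 7 5 9 4 8 3 2 10 1 0]
After op 5 (in_shuffle): [8 6 3 7 2 5 10 9 1 4 0]
After op 6 (in_shuffle): [5 8 10 6 9 3 1 7 4 2 0]
Position 9: card 2.

Answer: 2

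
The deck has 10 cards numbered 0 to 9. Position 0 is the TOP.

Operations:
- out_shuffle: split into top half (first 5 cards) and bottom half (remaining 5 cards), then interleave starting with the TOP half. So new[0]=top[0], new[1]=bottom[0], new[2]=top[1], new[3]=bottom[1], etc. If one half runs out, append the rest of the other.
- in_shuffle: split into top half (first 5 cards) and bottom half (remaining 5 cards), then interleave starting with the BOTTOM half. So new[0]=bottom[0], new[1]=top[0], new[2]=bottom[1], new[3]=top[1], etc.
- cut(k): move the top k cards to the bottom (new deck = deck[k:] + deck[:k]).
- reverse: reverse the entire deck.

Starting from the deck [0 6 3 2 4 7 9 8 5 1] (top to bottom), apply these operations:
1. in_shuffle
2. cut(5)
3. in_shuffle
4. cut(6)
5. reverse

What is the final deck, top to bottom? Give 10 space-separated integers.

Answer: 2 9 5 0 3 7 4 8 1 6

Derivation:
After op 1 (in_shuffle): [7 0 9 6 8 3 5 2 1 4]
After op 2 (cut(5)): [3 5 2 1 4 7 0 9 6 8]
After op 3 (in_shuffle): [7 3 0 5 9 2 6 1 8 4]
After op 4 (cut(6)): [6 1 8 4 7 3 0 5 9 2]
After op 5 (reverse): [2 9 5 0 3 7 4 8 1 6]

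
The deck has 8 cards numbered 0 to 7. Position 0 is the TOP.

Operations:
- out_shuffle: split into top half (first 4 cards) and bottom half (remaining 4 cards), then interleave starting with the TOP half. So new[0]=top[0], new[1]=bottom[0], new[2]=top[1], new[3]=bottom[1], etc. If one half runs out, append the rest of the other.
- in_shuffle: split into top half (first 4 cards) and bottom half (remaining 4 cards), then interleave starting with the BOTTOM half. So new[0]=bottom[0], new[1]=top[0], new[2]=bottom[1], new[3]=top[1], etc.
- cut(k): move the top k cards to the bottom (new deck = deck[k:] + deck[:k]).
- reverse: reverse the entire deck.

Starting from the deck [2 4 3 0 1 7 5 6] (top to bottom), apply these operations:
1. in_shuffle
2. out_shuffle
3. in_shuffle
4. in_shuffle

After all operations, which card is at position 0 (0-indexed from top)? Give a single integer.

After op 1 (in_shuffle): [1 2 7 4 5 3 6 0]
After op 2 (out_shuffle): [1 5 2 3 7 6 4 0]
After op 3 (in_shuffle): [7 1 6 5 4 2 0 3]
After op 4 (in_shuffle): [4 7 2 1 0 6 3 5]
Position 0: card 4.

Answer: 4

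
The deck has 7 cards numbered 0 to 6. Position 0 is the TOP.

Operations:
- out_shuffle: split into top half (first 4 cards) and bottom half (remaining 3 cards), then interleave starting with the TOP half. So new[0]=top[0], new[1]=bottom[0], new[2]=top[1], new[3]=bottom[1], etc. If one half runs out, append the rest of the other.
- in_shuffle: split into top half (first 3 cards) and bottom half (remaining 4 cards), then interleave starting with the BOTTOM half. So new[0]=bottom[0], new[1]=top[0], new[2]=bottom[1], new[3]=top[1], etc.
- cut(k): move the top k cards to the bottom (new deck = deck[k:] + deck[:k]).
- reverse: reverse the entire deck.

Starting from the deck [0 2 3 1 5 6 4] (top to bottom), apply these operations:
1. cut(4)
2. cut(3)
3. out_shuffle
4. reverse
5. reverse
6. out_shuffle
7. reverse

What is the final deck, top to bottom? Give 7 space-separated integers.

After op 1 (cut(4)): [5 6 4 0 2 3 1]
After op 2 (cut(3)): [0 2 3 1 5 6 4]
After op 3 (out_shuffle): [0 5 2 6 3 4 1]
After op 4 (reverse): [1 4 3 6 2 5 0]
After op 5 (reverse): [0 5 2 6 3 4 1]
After op 6 (out_shuffle): [0 3 5 4 2 1 6]
After op 7 (reverse): [6 1 2 4 5 3 0]

Answer: 6 1 2 4 5 3 0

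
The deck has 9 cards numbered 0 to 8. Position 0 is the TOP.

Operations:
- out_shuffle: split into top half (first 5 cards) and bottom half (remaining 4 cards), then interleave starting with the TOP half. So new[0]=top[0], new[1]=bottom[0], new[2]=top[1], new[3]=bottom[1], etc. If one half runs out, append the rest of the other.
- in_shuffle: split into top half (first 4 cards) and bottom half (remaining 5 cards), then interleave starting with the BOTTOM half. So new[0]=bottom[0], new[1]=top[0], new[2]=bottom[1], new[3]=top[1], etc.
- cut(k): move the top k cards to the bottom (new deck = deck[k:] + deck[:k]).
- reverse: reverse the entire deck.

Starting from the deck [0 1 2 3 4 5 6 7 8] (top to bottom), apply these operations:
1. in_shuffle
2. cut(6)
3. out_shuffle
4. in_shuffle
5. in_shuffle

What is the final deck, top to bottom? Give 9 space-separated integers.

After op 1 (in_shuffle): [4 0 5 1 6 2 7 3 8]
After op 2 (cut(6)): [7 3 8 4 0 5 1 6 2]
After op 3 (out_shuffle): [7 5 3 1 8 6 4 2 0]
After op 4 (in_shuffle): [8 7 6 5 4 3 2 1 0]
After op 5 (in_shuffle): [4 8 3 7 2 6 1 5 0]

Answer: 4 8 3 7 2 6 1 5 0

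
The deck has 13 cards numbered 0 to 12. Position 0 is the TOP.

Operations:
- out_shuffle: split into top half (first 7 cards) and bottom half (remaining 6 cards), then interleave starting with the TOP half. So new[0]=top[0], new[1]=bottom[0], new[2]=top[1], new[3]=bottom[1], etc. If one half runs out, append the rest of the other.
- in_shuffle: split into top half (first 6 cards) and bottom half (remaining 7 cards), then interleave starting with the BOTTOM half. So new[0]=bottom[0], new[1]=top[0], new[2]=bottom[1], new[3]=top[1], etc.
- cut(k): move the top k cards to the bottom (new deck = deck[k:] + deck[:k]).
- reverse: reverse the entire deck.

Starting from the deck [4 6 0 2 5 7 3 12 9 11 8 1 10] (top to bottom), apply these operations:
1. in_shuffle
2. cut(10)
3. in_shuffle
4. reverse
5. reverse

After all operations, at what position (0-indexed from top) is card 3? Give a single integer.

After op 1 (in_shuffle): [3 4 12 6 9 0 11 2 8 5 1 7 10]
After op 2 (cut(10)): [1 7 10 3 4 12 6 9 0 11 2 8 5]
After op 3 (in_shuffle): [6 1 9 7 0 10 11 3 2 4 8 12 5]
After op 4 (reverse): [5 12 8 4 2 3 11 10 0 7 9 1 6]
After op 5 (reverse): [6 1 9 7 0 10 11 3 2 4 8 12 5]
Card 3 is at position 7.

Answer: 7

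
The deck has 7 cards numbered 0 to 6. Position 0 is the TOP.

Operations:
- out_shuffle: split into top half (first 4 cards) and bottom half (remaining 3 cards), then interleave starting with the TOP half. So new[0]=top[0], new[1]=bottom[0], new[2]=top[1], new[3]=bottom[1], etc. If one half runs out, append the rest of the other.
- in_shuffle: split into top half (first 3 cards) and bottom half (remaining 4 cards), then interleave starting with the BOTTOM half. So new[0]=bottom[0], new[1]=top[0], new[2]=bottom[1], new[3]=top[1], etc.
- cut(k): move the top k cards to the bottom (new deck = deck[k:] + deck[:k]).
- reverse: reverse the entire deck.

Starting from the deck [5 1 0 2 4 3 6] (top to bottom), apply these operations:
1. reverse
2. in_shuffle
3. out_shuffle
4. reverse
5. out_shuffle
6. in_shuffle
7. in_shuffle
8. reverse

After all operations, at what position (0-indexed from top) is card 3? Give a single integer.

After op 1 (reverse): [6 3 4 2 0 1 5]
After op 2 (in_shuffle): [2 6 0 3 1 4 5]
After op 3 (out_shuffle): [2 1 6 4 0 5 3]
After op 4 (reverse): [3 5 0 4 6 1 2]
After op 5 (out_shuffle): [3 6 5 1 0 2 4]
After op 6 (in_shuffle): [1 3 0 6 2 5 4]
After op 7 (in_shuffle): [6 1 2 3 5 0 4]
After op 8 (reverse): [4 0 5 3 2 1 6]
Card 3 is at position 3.

Answer: 3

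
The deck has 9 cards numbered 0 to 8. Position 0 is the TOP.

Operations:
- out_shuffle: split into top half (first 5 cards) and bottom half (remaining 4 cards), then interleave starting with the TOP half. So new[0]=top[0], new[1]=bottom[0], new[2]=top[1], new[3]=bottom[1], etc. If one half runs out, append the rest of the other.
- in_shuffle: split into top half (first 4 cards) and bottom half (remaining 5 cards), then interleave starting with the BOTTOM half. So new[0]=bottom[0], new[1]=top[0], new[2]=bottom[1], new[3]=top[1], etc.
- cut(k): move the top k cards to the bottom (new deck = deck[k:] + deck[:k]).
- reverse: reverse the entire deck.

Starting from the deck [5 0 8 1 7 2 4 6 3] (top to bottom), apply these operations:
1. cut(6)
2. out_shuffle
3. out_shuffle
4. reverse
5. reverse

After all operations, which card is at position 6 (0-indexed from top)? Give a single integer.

After op 1 (cut(6)): [4 6 3 5 0 8 1 7 2]
After op 2 (out_shuffle): [4 8 6 1 3 7 5 2 0]
After op 3 (out_shuffle): [4 7 8 5 6 2 1 0 3]
After op 4 (reverse): [3 0 1 2 6 5 8 7 4]
After op 5 (reverse): [4 7 8 5 6 2 1 0 3]
Position 6: card 1.

Answer: 1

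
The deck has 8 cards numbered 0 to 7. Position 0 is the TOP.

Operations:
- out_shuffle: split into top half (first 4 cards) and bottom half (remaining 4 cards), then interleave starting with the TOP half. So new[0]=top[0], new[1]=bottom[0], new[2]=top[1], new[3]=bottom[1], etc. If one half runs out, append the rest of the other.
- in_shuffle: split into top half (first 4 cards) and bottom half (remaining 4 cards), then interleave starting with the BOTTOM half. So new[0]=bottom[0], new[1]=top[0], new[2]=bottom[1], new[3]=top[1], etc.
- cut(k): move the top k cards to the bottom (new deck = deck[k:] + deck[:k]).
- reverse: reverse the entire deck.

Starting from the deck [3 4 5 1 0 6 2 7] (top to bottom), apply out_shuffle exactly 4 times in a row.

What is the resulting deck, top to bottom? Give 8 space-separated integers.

Answer: 3 0 4 6 5 2 1 7

Derivation:
After op 1 (out_shuffle): [3 0 4 6 5 2 1 7]
After op 2 (out_shuffle): [3 5 0 2 4 1 6 7]
After op 3 (out_shuffle): [3 4 5 1 0 6 2 7]
After op 4 (out_shuffle): [3 0 4 6 5 2 1 7]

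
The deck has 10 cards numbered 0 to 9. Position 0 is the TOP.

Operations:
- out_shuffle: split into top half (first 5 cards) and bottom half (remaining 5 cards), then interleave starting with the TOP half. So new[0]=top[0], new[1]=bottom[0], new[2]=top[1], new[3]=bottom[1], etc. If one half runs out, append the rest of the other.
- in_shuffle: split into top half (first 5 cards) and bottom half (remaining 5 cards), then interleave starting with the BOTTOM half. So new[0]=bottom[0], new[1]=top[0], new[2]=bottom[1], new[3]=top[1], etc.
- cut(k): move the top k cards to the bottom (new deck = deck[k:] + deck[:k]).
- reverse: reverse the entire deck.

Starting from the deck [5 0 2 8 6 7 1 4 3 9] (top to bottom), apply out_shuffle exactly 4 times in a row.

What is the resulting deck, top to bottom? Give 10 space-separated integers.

Answer: 5 6 3 8 4 2 1 0 7 9

Derivation:
After op 1 (out_shuffle): [5 7 0 1 2 4 8 3 6 9]
After op 2 (out_shuffle): [5 4 7 8 0 3 1 6 2 9]
After op 3 (out_shuffle): [5 3 4 1 7 6 8 2 0 9]
After op 4 (out_shuffle): [5 6 3 8 4 2 1 0 7 9]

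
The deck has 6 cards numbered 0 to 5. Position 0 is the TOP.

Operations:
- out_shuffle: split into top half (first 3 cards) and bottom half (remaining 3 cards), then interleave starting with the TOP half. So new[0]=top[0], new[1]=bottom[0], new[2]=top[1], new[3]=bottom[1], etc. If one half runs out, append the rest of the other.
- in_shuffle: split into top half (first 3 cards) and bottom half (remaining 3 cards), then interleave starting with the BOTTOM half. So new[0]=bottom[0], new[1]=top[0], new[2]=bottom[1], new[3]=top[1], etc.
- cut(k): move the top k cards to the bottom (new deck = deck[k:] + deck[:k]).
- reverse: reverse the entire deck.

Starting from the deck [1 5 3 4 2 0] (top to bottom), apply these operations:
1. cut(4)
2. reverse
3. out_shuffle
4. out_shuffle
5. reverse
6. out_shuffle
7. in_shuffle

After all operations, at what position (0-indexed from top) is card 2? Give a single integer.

After op 1 (cut(4)): [2 0 1 5 3 4]
After op 2 (reverse): [4 3 5 1 0 2]
After op 3 (out_shuffle): [4 1 3 0 5 2]
After op 4 (out_shuffle): [4 0 1 5 3 2]
After op 5 (reverse): [2 3 5 1 0 4]
After op 6 (out_shuffle): [2 1 3 0 5 4]
After op 7 (in_shuffle): [0 2 5 1 4 3]
Card 2 is at position 1.

Answer: 1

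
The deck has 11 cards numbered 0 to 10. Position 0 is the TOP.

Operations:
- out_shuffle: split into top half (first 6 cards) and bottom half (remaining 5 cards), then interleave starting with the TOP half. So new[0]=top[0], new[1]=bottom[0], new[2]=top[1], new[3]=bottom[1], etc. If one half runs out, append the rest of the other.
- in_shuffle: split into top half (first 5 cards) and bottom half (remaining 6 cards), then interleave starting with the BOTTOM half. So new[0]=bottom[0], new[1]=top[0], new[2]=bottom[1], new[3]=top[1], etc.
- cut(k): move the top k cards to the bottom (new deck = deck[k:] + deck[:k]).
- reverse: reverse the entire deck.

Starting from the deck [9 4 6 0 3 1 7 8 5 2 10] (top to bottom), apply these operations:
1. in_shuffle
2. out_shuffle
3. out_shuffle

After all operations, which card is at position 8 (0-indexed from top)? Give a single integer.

Answer: 7

Derivation:
After op 1 (in_shuffle): [1 9 7 4 8 6 5 0 2 3 10]
After op 2 (out_shuffle): [1 5 9 0 7 2 4 3 8 10 6]
After op 3 (out_shuffle): [1 4 5 3 9 8 0 10 7 6 2]
Position 8: card 7.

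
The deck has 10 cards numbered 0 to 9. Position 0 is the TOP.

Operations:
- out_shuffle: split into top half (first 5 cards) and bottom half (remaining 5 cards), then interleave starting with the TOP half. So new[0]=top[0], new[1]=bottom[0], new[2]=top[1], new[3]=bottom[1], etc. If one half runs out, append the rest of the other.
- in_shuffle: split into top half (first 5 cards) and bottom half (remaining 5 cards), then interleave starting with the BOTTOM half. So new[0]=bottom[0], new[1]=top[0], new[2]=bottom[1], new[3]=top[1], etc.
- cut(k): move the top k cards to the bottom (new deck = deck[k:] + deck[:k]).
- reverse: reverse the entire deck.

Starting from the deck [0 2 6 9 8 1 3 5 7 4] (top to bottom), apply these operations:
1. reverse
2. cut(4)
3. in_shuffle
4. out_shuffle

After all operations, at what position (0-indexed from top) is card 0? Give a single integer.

After op 1 (reverse): [4 7 5 3 1 8 9 6 2 0]
After op 2 (cut(4)): [1 8 9 6 2 0 4 7 5 3]
After op 3 (in_shuffle): [0 1 4 8 7 9 5 6 3 2]
After op 4 (out_shuffle): [0 9 1 5 4 6 8 3 7 2]
Card 0 is at position 0.

Answer: 0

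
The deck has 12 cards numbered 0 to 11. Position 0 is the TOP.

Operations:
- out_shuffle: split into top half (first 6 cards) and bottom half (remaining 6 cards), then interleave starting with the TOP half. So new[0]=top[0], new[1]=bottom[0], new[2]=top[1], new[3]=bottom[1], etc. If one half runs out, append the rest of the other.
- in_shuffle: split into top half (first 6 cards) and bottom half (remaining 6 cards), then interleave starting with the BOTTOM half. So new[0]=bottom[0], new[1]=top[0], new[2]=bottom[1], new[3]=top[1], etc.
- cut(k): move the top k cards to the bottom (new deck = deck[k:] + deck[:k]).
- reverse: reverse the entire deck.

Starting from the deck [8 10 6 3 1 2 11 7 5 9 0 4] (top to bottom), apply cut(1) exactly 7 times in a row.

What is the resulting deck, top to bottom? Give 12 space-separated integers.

After op 1 (cut(1)): [10 6 3 1 2 11 7 5 9 0 4 8]
After op 2 (cut(1)): [6 3 1 2 11 7 5 9 0 4 8 10]
After op 3 (cut(1)): [3 1 2 11 7 5 9 0 4 8 10 6]
After op 4 (cut(1)): [1 2 11 7 5 9 0 4 8 10 6 3]
After op 5 (cut(1)): [2 11 7 5 9 0 4 8 10 6 3 1]
After op 6 (cut(1)): [11 7 5 9 0 4 8 10 6 3 1 2]
After op 7 (cut(1)): [7 5 9 0 4 8 10 6 3 1 2 11]

Answer: 7 5 9 0 4 8 10 6 3 1 2 11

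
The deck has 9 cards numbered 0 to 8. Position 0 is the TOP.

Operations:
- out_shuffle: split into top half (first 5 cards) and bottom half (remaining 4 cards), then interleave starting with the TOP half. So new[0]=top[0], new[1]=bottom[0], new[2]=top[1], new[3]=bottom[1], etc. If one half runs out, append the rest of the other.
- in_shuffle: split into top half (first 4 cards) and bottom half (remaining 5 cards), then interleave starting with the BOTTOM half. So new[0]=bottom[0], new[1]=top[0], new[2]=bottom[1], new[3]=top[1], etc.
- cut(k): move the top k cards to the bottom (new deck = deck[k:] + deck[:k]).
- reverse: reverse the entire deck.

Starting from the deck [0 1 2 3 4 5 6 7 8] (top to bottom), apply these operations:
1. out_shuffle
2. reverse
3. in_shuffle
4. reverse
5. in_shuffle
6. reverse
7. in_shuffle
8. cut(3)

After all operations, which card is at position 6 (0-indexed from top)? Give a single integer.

Answer: 6

Derivation:
After op 1 (out_shuffle): [0 5 1 6 2 7 3 8 4]
After op 2 (reverse): [4 8 3 7 2 6 1 5 0]
After op 3 (in_shuffle): [2 4 6 8 1 3 5 7 0]
After op 4 (reverse): [0 7 5 3 1 8 6 4 2]
After op 5 (in_shuffle): [1 0 8 7 6 5 4 3 2]
After op 6 (reverse): [2 3 4 5 6 7 8 0 1]
After op 7 (in_shuffle): [6 2 7 3 8 4 0 5 1]
After op 8 (cut(3)): [3 8 4 0 5 1 6 2 7]
Position 6: card 6.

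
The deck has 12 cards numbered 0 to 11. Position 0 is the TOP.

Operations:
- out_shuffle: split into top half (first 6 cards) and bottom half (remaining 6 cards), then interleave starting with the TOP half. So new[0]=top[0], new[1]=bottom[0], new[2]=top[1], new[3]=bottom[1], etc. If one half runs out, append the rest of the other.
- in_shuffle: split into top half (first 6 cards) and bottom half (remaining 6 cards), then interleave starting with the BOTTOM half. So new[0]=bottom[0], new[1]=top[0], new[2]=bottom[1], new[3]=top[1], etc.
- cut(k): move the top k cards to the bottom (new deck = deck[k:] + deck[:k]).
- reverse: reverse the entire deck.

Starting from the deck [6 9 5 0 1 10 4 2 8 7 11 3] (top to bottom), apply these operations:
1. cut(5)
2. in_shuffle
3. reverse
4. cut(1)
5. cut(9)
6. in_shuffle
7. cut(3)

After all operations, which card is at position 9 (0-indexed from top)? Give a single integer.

Answer: 8

Derivation:
After op 1 (cut(5)): [10 4 2 8 7 11 3 6 9 5 0 1]
After op 2 (in_shuffle): [3 10 6 4 9 2 5 8 0 7 1 11]
After op 3 (reverse): [11 1 7 0 8 5 2 9 4 6 10 3]
After op 4 (cut(1)): [1 7 0 8 5 2 9 4 6 10 3 11]
After op 5 (cut(9)): [10 3 11 1 7 0 8 5 2 9 4 6]
After op 6 (in_shuffle): [8 10 5 3 2 11 9 1 4 7 6 0]
After op 7 (cut(3)): [3 2 11 9 1 4 7 6 0 8 10 5]
Position 9: card 8.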